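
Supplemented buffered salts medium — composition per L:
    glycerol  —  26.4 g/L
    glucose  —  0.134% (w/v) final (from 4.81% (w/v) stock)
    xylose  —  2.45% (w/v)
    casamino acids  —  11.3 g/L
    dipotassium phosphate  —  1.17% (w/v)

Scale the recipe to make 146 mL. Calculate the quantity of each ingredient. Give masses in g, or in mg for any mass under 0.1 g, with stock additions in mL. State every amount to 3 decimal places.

glycerol 3.854 g; glucose 4.067 mL; xylose 3.577 g; casamino acids 1.650 g; dipotassium phosphate 1.708 g

Scale factor relative to 1 L: 0.146.
glycerol: 26.4 g/L × 0.146 L = 3.854 g
glucose: C1V1 = C2V2 → 0.134% ÷ 4.81% × 146 mL = 4.067 mL
xylose: 2.45 g per 100 mL × 146 mL ÷ 100 = 3.577 g
casamino acids: 11.3 g/L × 0.146 L = 1.650 g
dipotassium phosphate: 1.17 g per 100 mL × 146 mL ÷ 100 = 1.708 g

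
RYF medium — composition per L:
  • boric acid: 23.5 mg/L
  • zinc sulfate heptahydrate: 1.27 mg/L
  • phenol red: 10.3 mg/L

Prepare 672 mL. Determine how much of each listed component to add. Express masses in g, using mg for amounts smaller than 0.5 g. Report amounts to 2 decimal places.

boric acid 15.79 mg; zinc sulfate heptahydrate 0.85 mg; phenol red 6.92 mg

Target volume = 672 mL = 0.672 L.
boric acid: 23.5 mg/L × 0.672 L = 15.79 mg
zinc sulfate heptahydrate: 1.27 mg/L × 0.672 L = 0.85 mg
phenol red: 10.3 mg/L × 0.672 L = 6.92 mg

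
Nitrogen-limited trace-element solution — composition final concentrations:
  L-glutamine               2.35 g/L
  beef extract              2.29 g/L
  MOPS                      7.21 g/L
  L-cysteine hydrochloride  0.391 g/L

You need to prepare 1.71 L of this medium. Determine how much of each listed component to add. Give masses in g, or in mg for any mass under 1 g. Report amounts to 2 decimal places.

L-glutamine 4.02 g; beef extract 3.92 g; MOPS 12.33 g; L-cysteine hydrochloride 668.61 mg

Working volume: 1.71 L.
L-glutamine: 2.35 g/L × 1.71 L = 4.02 g
beef extract: 2.29 g/L × 1.71 L = 3.92 g
MOPS: 7.21 g/L × 1.71 L = 12.33 g
L-cysteine hydrochloride: 0.391 g/L × 1.71 L = 0.66861 g = 668.61 mg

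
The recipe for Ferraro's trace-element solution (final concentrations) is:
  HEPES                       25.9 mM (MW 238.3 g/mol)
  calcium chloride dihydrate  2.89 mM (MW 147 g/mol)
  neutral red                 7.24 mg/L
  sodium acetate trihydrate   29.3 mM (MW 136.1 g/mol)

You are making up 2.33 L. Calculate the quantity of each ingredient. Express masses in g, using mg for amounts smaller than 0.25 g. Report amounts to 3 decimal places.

HEPES 14.381 g; calcium chloride dihydrate 0.990 g; neutral red 16.869 mg; sodium acetate trihydrate 9.291 g

Working volume: 2.33 L.
HEPES: 25.9 mmol/L × 238.3 g/mol × 2.33 L ÷ 1000 = 14.381 g
calcium chloride dihydrate: 2.89 mmol/L × 147 g/mol × 2.33 L ÷ 1000 = 0.990 g
neutral red: 7.24 mg/L × 2.33 L = 16.869 mg
sodium acetate trihydrate: 29.3 mmol/L × 136.1 g/mol × 2.33 L ÷ 1000 = 9.291 g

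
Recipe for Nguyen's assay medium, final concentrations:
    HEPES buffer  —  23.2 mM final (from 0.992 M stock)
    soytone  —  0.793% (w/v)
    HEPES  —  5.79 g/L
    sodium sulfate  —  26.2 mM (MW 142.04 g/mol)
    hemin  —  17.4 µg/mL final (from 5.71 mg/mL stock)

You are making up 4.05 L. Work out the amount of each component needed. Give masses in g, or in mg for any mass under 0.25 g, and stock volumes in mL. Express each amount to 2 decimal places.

Scale factor relative to 1 L: 4.05.
HEPES buffer: dilute stock: 23.2 mM × 4050 mL ÷ 992 mM = 94.72 mL
soytone: 0.793% w/v = 7.93 g/L → 7.93 × 4.05 L = 32.12 g
HEPES: 5.79 g/L × 4.05 L = 23.45 g
sodium sulfate: 26.2 mmol/L × 142.04 g/mol × 4.05 L ÷ 1000 = 15.07 g
hemin: V = C2·V2/C1 = 17.4 µg/mL × 4050 mL ÷ 5710 µg/mL = 12.34 mL

HEPES buffer 94.72 mL; soytone 32.12 g; HEPES 23.45 g; sodium sulfate 15.07 g; hemin 12.34 mL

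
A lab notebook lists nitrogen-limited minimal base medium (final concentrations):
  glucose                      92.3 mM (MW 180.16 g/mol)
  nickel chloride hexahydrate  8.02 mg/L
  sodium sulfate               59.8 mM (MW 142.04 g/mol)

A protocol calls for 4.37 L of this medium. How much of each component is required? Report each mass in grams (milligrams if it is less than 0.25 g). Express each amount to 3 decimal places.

Scale factor relative to 1 L: 4.37.
glucose: 92.3 mmol/L × 180.16 g/mol × 4.37 L ÷ 1000 = 72.668 g
nickel chloride hexahydrate: 8.02 mg/L × 4.37 L = 35.047 mg
sodium sulfate: 59.8 mmol/L × 142.04 g/mol × 4.37 L ÷ 1000 = 37.119 g

glucose 72.668 g; nickel chloride hexahydrate 35.047 mg; sodium sulfate 37.119 g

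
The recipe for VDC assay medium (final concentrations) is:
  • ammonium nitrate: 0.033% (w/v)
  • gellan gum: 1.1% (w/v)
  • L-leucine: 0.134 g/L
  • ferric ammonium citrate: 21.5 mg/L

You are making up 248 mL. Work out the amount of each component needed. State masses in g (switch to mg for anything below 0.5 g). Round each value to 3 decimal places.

Working volume: 248 mL = 0.248 L.
ammonium nitrate: 0.033 g per 100 mL × 248 mL ÷ 100 = 0.08184 g = 81.840 mg
gellan gum: 1.1% w/v = 11 g/L → 11 × 0.248 L = 2.728 g
L-leucine: 0.134 g/L × 0.248 L = 0.033232 g = 33.232 mg
ferric ammonium citrate: 21.5 mg/L × 0.248 L = 5.332 mg

ammonium nitrate 81.840 mg; gellan gum 2.728 g; L-leucine 33.232 mg; ferric ammonium citrate 5.332 mg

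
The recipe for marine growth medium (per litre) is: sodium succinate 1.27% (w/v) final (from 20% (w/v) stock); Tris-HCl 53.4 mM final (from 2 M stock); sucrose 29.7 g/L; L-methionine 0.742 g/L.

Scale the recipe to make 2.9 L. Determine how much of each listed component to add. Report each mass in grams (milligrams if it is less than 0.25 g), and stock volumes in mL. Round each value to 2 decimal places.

Scale factor relative to 1 L: 2.9.
sodium succinate: V = C2·V2/C1 = 1.27% ÷ 20% × 2900 mL = 184.15 mL
Tris-HCl: dilute stock: 53.4 mM × 2900 mL ÷ 2000 mM = 77.43 mL
sucrose: 29.7 g/L × 2.9 L = 86.13 g
L-methionine: 0.742 g/L × 2.9 L = 2.15 g

sodium succinate 184.15 mL; Tris-HCl 77.43 mL; sucrose 86.13 g; L-methionine 2.15 g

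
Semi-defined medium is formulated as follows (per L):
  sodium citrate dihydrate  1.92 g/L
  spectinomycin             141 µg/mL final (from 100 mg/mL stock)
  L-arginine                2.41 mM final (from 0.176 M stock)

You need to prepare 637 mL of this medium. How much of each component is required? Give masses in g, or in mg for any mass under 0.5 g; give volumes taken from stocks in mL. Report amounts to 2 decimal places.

Target volume = 637 mL = 0.637 L.
sodium citrate dihydrate: 1.92 g/L × 0.637 L = 1.22 g
spectinomycin: dilute stock: 141 µg/mL × 637 mL ÷ 100000 µg/mL = 0.90 mL
L-arginine: C1V1 = C2V2 → 2.41 mM × 637 mL ÷ 176 mM = 8.72 mL

sodium citrate dihydrate 1.22 g; spectinomycin 0.90 mL; L-arginine 8.72 mL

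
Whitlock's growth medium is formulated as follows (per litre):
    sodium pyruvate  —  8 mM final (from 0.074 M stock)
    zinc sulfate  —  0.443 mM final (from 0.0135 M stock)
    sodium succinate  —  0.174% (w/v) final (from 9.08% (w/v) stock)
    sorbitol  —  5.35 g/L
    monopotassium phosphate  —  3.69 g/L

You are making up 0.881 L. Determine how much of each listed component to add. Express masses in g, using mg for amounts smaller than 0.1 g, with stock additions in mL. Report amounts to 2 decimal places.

sodium pyruvate 95.24 mL; zinc sulfate 28.91 mL; sodium succinate 16.88 mL; sorbitol 4.71 g; monopotassium phosphate 3.25 g

Scale factor relative to 1 L: 0.881.
sodium pyruvate: C1V1 = C2V2 → 8 mM × 881 mL ÷ 74 mM = 95.24 mL
zinc sulfate: V = C2·V2/C1 = 0.443 mM × 881 mL ÷ 13.5 mM = 28.91 mL
sodium succinate: V = C2·V2/C1 = 0.174% ÷ 9.08% × 881 mL = 16.88 mL
sorbitol: 5.35 g/L × 0.881 L = 4.71 g
monopotassium phosphate: 3.69 g/L × 0.881 L = 3.25 g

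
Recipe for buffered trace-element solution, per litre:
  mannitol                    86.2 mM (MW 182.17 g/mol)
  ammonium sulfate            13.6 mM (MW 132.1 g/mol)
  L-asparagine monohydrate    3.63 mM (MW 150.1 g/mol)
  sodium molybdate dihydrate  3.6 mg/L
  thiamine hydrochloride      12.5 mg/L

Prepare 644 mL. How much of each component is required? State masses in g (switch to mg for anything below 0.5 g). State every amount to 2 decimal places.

Target volume = 644 mL = 0.644 L.
mannitol: 86.2 mmol/L × 182.17 g/mol × 0.644 L ÷ 1000 = 10.11 g
ammonium sulfate: 13.6 mmol/L × 132.1 g/mol × 0.644 L ÷ 1000 = 1.16 g
L-asparagine monohydrate: 3.63 mmol/L × 150.1 mg/mmol × 0.644 L = 350.89 mg
sodium molybdate dihydrate: 3.6 mg/L × 0.644 L = 2.32 mg
thiamine hydrochloride: 12.5 mg/L × 0.644 L = 8.05 mg

mannitol 10.11 g; ammonium sulfate 1.16 g; L-asparagine monohydrate 350.89 mg; sodium molybdate dihydrate 2.32 mg; thiamine hydrochloride 8.05 mg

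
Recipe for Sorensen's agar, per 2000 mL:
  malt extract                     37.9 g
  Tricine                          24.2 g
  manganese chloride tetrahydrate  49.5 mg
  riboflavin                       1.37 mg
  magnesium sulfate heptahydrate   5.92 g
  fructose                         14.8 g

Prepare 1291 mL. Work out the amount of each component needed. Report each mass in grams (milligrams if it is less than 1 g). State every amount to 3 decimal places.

Scale factor = 1291 mL / 2000 mL = 0.6455.
malt extract: 37.9 g × (1291 mL / 2000 mL) = 24.464 g
Tricine: 24.2 g × (1291 mL / 2000 mL) = 15.621 g
manganese chloride tetrahydrate: 49.5 mg × (1291 mL / 2000 mL) = 31.952 mg
riboflavin: 1.37 mg × (1291 mL / 2000 mL) = 0.884 mg
magnesium sulfate heptahydrate: 5.92 g × (1291 mL / 2000 mL) = 3.821 g
fructose: 14.8 g × (1291 mL / 2000 mL) = 9.553 g

malt extract 24.464 g; Tricine 15.621 g; manganese chloride tetrahydrate 31.952 mg; riboflavin 0.884 mg; magnesium sulfate heptahydrate 3.821 g; fructose 9.553 g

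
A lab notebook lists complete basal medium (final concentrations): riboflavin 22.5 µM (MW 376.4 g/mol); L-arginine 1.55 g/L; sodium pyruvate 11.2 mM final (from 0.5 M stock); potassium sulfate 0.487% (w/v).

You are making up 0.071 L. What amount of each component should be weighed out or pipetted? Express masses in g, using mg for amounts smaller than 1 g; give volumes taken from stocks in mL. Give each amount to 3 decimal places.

riboflavin 0.601 mg; L-arginine 110.050 mg; sodium pyruvate 1.590 mL; potassium sulfate 345.770 mg

Working volume: 0.071 L.
riboflavin: 22.5 µmol/L × 376.4 g/mol × 0.071 L ÷ 1000 = 0.601 mg
L-arginine: 1.55 g/L × 0.071 L = 0.11005 g = 110.050 mg
sodium pyruvate: V = C2·V2/C1 = 11.2 mM × 71 mL ÷ 500 mM = 1.590 mL
potassium sulfate: 0.487 g per 100 mL × 71 mL ÷ 100 = 0.34577 g = 345.770 mg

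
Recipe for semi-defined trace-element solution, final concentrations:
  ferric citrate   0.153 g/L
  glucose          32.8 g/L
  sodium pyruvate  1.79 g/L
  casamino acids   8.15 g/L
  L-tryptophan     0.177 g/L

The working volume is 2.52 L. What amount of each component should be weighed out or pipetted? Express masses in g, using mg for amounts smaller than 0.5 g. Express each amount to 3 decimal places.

ferric citrate 385.560 mg; glucose 82.656 g; sodium pyruvate 4.511 g; casamino acids 20.538 g; L-tryptophan 446.040 mg

Scale factor relative to 1 L: 2.52.
ferric citrate: 0.153 g/L × 2.52 L = 0.38556 g = 385.560 mg
glucose: 32.8 g/L × 2.52 L = 82.656 g
sodium pyruvate: 1.79 g/L × 2.52 L = 4.511 g
casamino acids: 8.15 g/L × 2.52 L = 20.538 g
L-tryptophan: 0.177 g/L × 2.52 L = 0.44604 g = 446.040 mg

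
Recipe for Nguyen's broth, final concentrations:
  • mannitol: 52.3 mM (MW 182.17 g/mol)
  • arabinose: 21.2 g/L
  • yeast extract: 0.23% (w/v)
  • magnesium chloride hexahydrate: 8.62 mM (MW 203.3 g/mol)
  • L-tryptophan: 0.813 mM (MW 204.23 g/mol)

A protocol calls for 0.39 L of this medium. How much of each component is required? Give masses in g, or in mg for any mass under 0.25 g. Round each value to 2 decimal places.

Working volume: 0.39 L.
mannitol: 52.3 mmol/L × 182.17 g/mol × 0.39 L ÷ 1000 = 3.72 g
arabinose: 21.2 g/L × 0.39 L = 8.27 g
yeast extract: 0.23% w/v = 2.3 g/L → 2.3 × 0.39 L = 0.90 g
magnesium chloride hexahydrate: 8.62 mmol/L × 203.3 g/mol × 0.39 L ÷ 1000 = 0.68 g
L-tryptophan: 0.813 mmol/L × 204.23 mg/mmol × 0.39 L = 64.76 mg

mannitol 3.72 g; arabinose 8.27 g; yeast extract 0.90 g; magnesium chloride hexahydrate 0.68 g; L-tryptophan 64.76 mg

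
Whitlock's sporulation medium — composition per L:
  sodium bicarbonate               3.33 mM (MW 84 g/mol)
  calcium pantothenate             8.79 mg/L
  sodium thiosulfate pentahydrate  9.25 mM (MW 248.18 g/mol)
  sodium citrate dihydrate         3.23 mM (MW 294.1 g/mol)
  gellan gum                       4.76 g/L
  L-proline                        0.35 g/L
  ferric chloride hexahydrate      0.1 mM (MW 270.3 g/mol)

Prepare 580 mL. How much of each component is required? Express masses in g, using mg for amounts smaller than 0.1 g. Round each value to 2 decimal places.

Working volume: 580 mL = 0.58 L.
sodium bicarbonate: 3.33 mmol/L × 84 g/mol × 0.58 L ÷ 1000 = 0.16 g
calcium pantothenate: 8.79 mg/L × 0.58 L = 5.10 mg
sodium thiosulfate pentahydrate: 9.25 mmol/L × 248.18 g/mol × 0.58 L ÷ 1000 = 1.33 g
sodium citrate dihydrate: 3.23 mmol/L × 294.1 g/mol × 0.58 L ÷ 1000 = 0.55 g
gellan gum: 4.76 g/L × 0.58 L = 2.76 g
L-proline: 0.35 g/L × 0.58 L = 0.20 g
ferric chloride hexahydrate: 0.1 mmol/L × 270.3 mg/mmol × 0.58 L = 15.68 mg

sodium bicarbonate 0.16 g; calcium pantothenate 5.10 mg; sodium thiosulfate pentahydrate 1.33 g; sodium citrate dihydrate 0.55 g; gellan gum 2.76 g; L-proline 0.20 g; ferric chloride hexahydrate 15.68 mg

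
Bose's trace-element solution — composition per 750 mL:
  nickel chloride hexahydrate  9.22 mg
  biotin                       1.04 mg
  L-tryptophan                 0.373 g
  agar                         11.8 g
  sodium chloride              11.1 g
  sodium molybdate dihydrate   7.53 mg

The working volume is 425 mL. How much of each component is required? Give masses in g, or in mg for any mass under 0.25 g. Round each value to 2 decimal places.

nickel chloride hexahydrate 5.22 mg; biotin 0.59 mg; L-tryptophan 211.37 mg; agar 6.69 g; sodium chloride 6.29 g; sodium molybdate dihydrate 4.27 mg

Ratio of target to recipe volume: 425 / 750 = 0.566667.
nickel chloride hexahydrate: 9.22 mg × (425 mL / 750 mL) = 5.22 mg
biotin: 1.04 mg × (425 mL / 750 mL) = 0.59 mg
L-tryptophan: 0.373 g × (425 mL / 750 mL) = 0.211367 g = 211.37 mg
agar: 11.8 g × (425 mL / 750 mL) = 6.69 g
sodium chloride: 11.1 g × (425 mL / 750 mL) = 6.29 g
sodium molybdate dihydrate: 7.53 mg × (425 mL / 750 mL) = 4.27 mg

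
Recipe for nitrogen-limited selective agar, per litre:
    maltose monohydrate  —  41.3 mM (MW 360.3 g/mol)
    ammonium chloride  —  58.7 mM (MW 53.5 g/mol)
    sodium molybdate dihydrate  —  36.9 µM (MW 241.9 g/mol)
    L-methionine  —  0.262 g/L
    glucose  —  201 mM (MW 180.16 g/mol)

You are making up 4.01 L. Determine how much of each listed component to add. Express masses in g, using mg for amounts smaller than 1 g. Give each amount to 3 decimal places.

maltose monohydrate 59.670 g; ammonium chloride 12.593 g; sodium molybdate dihydrate 35.794 mg; L-methionine 1.051 g; glucose 145.211 g

Working volume: 4.01 L.
maltose monohydrate: 41.3 mmol/L × 360.3 g/mol × 4.01 L ÷ 1000 = 59.670 g
ammonium chloride: 58.7 mmol/L × 53.5 g/mol × 4.01 L ÷ 1000 = 12.593 g
sodium molybdate dihydrate: 36.9 µmol/L × 241.9 g/mol × 4.01 L ÷ 1000 = 35.794 mg
L-methionine: 0.262 g/L × 4.01 L = 1.051 g
glucose: 201 mmol/L × 180.16 g/mol × 4.01 L ÷ 1000 = 145.211 g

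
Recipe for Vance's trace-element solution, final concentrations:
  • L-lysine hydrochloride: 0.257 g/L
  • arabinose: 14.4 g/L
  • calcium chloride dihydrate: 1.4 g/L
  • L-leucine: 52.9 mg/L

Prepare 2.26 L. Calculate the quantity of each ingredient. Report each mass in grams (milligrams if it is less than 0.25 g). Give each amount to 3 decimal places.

Scale factor relative to 1 L: 2.26.
L-lysine hydrochloride: 0.257 g/L × 2.26 L = 0.581 g
arabinose: 14.4 g/L × 2.26 L = 32.544 g
calcium chloride dihydrate: 1.4 g/L × 2.26 L = 3.164 g
L-leucine: 52.9 mg/L × 2.26 L = 119.554 mg

L-lysine hydrochloride 0.581 g; arabinose 32.544 g; calcium chloride dihydrate 3.164 g; L-leucine 119.554 mg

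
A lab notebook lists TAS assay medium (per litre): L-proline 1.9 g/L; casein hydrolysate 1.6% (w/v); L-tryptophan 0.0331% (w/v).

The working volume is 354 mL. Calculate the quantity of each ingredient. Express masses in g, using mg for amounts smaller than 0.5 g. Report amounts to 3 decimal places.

L-proline 0.673 g; casein hydrolysate 5.664 g; L-tryptophan 117.174 mg

Scale factor relative to 1 L: 0.354.
L-proline: 1.9 g/L × 0.354 L = 0.673 g
casein hydrolysate: 1.6% w/v = 16 g/L → 16 × 0.354 L = 5.664 g
L-tryptophan: 0.0331 g per 100 mL × 354 mL ÷ 100 = 0.117174 g = 117.174 mg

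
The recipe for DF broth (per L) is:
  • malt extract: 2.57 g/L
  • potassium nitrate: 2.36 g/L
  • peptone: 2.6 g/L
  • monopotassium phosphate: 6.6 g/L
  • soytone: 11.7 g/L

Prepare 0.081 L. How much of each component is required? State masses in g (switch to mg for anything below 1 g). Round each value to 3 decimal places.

Working volume: 0.081 L.
malt extract: 2.57 g/L × 0.081 L = 0.20817 g = 208.170 mg
potassium nitrate: 2.36 g/L × 0.081 L = 0.19116 g = 191.160 mg
peptone: 2.6 g/L × 0.081 L = 0.2106 g = 210.600 mg
monopotassium phosphate: 6.6 g/L × 0.081 L = 0.5346 g = 534.600 mg
soytone: 11.7 g/L × 0.081 L = 0.9477 g = 947.700 mg

malt extract 208.170 mg; potassium nitrate 191.160 mg; peptone 210.600 mg; monopotassium phosphate 534.600 mg; soytone 947.700 mg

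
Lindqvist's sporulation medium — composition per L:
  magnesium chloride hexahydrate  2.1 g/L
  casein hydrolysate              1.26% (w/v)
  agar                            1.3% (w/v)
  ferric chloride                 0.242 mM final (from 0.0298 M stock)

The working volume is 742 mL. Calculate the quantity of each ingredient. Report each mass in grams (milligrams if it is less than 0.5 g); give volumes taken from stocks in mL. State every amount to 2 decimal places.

Working volume: 742 mL = 0.742 L.
magnesium chloride hexahydrate: 2.1 g/L × 0.742 L = 1.56 g
casein hydrolysate: 1.26 g per 100 mL × 742 mL ÷ 100 = 9.35 g
agar: 1.3 g per 100 mL × 742 mL ÷ 100 = 9.65 g
ferric chloride: dilute stock: 0.242 mM × 742 mL ÷ 29.8 mM = 6.03 mL

magnesium chloride hexahydrate 1.56 g; casein hydrolysate 9.35 g; agar 9.65 g; ferric chloride 6.03 mL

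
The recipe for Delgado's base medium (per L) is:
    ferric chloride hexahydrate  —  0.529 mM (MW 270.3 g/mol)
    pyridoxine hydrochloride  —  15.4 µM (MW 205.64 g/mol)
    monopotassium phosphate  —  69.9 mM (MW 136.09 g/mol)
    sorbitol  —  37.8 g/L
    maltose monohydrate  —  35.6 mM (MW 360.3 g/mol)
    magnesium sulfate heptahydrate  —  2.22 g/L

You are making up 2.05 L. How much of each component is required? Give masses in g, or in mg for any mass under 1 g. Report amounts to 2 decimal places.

Working volume: 2.05 L.
ferric chloride hexahydrate: 0.529 mmol/L × 270.3 mg/mmol × 2.05 L = 293.13 mg
pyridoxine hydrochloride: 15.4 µmol/L × 205.64 g/mol × 2.05 L ÷ 1000 = 6.49 mg
monopotassium phosphate: 69.9 mmol/L × 136.09 g/mol × 2.05 L ÷ 1000 = 19.50 g
sorbitol: 37.8 g/L × 2.05 L = 77.49 g
maltose monohydrate: 35.6 mmol/L × 360.3 g/mol × 2.05 L ÷ 1000 = 26.29 g
magnesium sulfate heptahydrate: 2.22 g/L × 2.05 L = 4.55 g

ferric chloride hexahydrate 293.13 mg; pyridoxine hydrochloride 6.49 mg; monopotassium phosphate 19.50 g; sorbitol 77.49 g; maltose monohydrate 26.29 g; magnesium sulfate heptahydrate 4.55 g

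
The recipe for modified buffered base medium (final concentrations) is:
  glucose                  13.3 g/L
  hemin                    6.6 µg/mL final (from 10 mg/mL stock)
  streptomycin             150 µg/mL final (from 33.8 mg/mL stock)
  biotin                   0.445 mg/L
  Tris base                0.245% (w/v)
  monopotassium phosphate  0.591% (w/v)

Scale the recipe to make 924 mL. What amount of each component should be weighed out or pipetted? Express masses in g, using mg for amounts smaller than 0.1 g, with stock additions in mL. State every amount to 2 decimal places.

glucose 12.29 g; hemin 0.61 mL; streptomycin 4.10 mL; biotin 0.41 mg; Tris base 2.26 g; monopotassium phosphate 5.46 g

Target volume = 924 mL = 0.924 L.
glucose: 13.3 g/L × 0.924 L = 12.29 g
hemin: V = C2·V2/C1 = 6.6 µg/mL × 924 mL ÷ 10000 µg/mL = 0.61 mL
streptomycin: dilute stock: 150 µg/mL × 924 mL ÷ 33800 µg/mL = 4.10 mL
biotin: 0.445 mg/L × 0.924 L = 0.41 mg
Tris base: 0.245% w/v = 2.45 g/L → 2.45 × 0.924 L = 2.26 g
monopotassium phosphate: 0.591% w/v = 5.91 g/L → 5.91 × 0.924 L = 5.46 g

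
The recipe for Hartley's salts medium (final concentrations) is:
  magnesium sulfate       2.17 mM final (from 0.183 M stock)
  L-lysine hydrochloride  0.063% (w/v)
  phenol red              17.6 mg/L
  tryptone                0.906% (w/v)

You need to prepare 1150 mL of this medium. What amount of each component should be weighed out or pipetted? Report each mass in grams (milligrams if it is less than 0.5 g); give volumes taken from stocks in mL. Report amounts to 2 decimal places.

Target volume = 1150 mL = 1.15 L.
magnesium sulfate: dilute stock: 2.17 mM × 1150 mL ÷ 183 mM = 13.64 mL
L-lysine hydrochloride: 0.063 g per 100 mL × 1150 mL ÷ 100 = 0.72 g
phenol red: 17.6 mg/L × 1.15 L = 20.24 mg
tryptone: 0.906 g per 100 mL × 1150 mL ÷ 100 = 10.42 g

magnesium sulfate 13.64 mL; L-lysine hydrochloride 0.72 g; phenol red 20.24 mg; tryptone 10.42 g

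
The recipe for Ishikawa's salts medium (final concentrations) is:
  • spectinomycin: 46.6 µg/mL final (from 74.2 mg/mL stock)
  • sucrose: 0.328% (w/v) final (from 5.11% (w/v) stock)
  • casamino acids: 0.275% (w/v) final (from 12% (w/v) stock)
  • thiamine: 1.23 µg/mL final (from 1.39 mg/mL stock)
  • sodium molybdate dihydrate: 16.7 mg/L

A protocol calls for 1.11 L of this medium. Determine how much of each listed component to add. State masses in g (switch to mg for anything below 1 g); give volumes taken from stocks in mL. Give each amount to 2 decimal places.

spectinomycin 0.70 mL; sucrose 71.25 mL; casamino acids 25.44 mL; thiamine 0.98 mL; sodium molybdate dihydrate 18.54 mg

Scale factor relative to 1 L: 1.11.
spectinomycin: dilute stock: 46.6 µg/mL × 1110 mL ÷ 74200 µg/mL = 0.70 mL
sucrose: V = C2·V2/C1 = 0.328% ÷ 5.11% × 1110 mL = 71.25 mL
casamino acids: V = C2·V2/C1 = 0.275% ÷ 12% × 1110 mL = 25.44 mL
thiamine: dilute stock: 1.23 µg/mL × 1110 mL ÷ 1390 µg/mL = 0.98 mL
sodium molybdate dihydrate: 16.7 mg/L × 1.11 L = 18.54 mg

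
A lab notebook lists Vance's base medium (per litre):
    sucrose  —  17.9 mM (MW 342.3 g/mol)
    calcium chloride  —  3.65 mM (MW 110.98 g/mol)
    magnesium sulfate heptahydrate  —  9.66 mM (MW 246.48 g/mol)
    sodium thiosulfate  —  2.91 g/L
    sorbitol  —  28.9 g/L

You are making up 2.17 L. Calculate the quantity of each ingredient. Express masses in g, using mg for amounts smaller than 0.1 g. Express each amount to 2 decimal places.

sucrose 13.30 g; calcium chloride 0.88 g; magnesium sulfate heptahydrate 5.17 g; sodium thiosulfate 6.31 g; sorbitol 62.71 g

Working volume: 2.17 L.
sucrose: 17.9 mmol/L × 342.3 g/mol × 2.17 L ÷ 1000 = 13.30 g
calcium chloride: 3.65 mmol/L × 110.98 g/mol × 2.17 L ÷ 1000 = 0.88 g
magnesium sulfate heptahydrate: 9.66 mmol/L × 246.48 g/mol × 2.17 L ÷ 1000 = 5.17 g
sodium thiosulfate: 2.91 g/L × 2.17 L = 6.31 g
sorbitol: 28.9 g/L × 2.17 L = 62.71 g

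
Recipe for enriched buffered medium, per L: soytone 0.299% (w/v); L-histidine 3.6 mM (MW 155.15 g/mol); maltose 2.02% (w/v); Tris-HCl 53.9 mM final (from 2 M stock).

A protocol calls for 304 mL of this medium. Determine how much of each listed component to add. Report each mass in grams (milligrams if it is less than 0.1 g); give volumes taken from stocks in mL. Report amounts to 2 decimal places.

soytone 0.91 g; L-histidine 0.17 g; maltose 6.14 g; Tris-HCl 8.19 mL

Working volume: 304 mL = 0.304 L.
soytone: 0.299 g per 100 mL × 304 mL ÷ 100 = 0.91 g
L-histidine: 3.6 mmol/L × 155.15 g/mol × 0.304 L ÷ 1000 = 0.17 g
maltose: 2.02 g per 100 mL × 304 mL ÷ 100 = 6.14 g
Tris-HCl: dilute stock: 53.9 mM × 304 mL ÷ 2000 mM = 8.19 mL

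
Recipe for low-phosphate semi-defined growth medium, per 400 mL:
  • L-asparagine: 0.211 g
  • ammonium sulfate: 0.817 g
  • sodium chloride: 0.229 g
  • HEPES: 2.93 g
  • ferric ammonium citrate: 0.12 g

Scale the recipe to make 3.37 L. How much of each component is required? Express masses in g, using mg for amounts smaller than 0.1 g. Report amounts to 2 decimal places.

Ratio of target to recipe volume: 3370 / 400 = 8.425.
L-asparagine: 0.211 g × (3370 mL / 400 mL) = 1.78 g
ammonium sulfate: 0.817 g × (3370 mL / 400 mL) = 6.88 g
sodium chloride: 0.229 g × (3370 mL / 400 mL) = 1.93 g
HEPES: 2.93 g × (3370 mL / 400 mL) = 24.69 g
ferric ammonium citrate: 0.12 g × (3370 mL / 400 mL) = 1.01 g

L-asparagine 1.78 g; ammonium sulfate 6.88 g; sodium chloride 1.93 g; HEPES 24.69 g; ferric ammonium citrate 1.01 g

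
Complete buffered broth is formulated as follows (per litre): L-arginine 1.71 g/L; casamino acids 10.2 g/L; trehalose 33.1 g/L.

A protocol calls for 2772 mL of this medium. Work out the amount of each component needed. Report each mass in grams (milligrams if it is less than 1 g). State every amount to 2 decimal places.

L-arginine 4.74 g; casamino acids 28.27 g; trehalose 91.75 g

Scale factor relative to 1 L: 2.772.
L-arginine: 1.71 g/L × 2.772 L = 4.74 g
casamino acids: 10.2 g/L × 2.772 L = 28.27 g
trehalose: 33.1 g/L × 2.772 L = 91.75 g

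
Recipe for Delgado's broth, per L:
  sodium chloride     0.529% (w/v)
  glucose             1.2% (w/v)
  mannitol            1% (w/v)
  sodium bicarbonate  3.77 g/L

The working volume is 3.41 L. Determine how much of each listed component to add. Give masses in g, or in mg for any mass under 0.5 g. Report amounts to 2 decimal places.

sodium chloride 18.04 g; glucose 40.92 g; mannitol 34.10 g; sodium bicarbonate 12.86 g

Working volume: 3.41 L.
sodium chloride: 0.529 g per 100 mL × 3410 mL ÷ 100 = 18.04 g
glucose: 1.2 g per 100 mL × 3410 mL ÷ 100 = 40.92 g
mannitol: 1 g per 100 mL × 3410 mL ÷ 100 = 34.10 g
sodium bicarbonate: 3.77 g/L × 3.41 L = 12.86 g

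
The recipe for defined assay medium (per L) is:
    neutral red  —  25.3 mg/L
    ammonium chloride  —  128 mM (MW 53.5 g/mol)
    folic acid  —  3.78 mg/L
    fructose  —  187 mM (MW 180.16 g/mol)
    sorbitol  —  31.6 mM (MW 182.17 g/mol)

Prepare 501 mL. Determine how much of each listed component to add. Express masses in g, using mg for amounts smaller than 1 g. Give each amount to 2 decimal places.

neutral red 12.68 mg; ammonium chloride 3.43 g; folic acid 1.89 mg; fructose 16.88 g; sorbitol 2.88 g

Working volume: 501 mL = 0.501 L.
neutral red: 25.3 mg/L × 0.501 L = 12.68 mg
ammonium chloride: 128 mmol/L × 53.5 g/mol × 0.501 L ÷ 1000 = 3.43 g
folic acid: 3.78 mg/L × 0.501 L = 1.89 mg
fructose: 187 mmol/L × 180.16 g/mol × 0.501 L ÷ 1000 = 16.88 g
sorbitol: 31.6 mmol/L × 182.17 g/mol × 0.501 L ÷ 1000 = 2.88 g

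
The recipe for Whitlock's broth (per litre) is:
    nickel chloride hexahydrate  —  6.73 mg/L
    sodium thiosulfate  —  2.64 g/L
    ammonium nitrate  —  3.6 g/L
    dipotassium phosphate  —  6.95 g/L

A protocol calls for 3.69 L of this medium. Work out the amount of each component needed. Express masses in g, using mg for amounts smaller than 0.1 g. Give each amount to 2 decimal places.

nickel chloride hexahydrate 24.83 mg; sodium thiosulfate 9.74 g; ammonium nitrate 13.28 g; dipotassium phosphate 25.65 g

Working volume: 3.69 L.
nickel chloride hexahydrate: 6.73 mg/L × 3.69 L = 24.83 mg
sodium thiosulfate: 2.64 g/L × 3.69 L = 9.74 g
ammonium nitrate: 3.6 g/L × 3.69 L = 13.28 g
dipotassium phosphate: 6.95 g/L × 3.69 L = 25.65 g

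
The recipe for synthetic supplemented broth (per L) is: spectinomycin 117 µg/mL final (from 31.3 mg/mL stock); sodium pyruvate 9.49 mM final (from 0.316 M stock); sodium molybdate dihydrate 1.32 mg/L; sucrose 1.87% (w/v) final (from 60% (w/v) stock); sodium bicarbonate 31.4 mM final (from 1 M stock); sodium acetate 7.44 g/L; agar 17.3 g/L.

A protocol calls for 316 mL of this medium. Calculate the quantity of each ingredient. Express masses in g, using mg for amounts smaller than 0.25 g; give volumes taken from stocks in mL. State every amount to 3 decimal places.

spectinomycin 1.181 mL; sodium pyruvate 9.490 mL; sodium molybdate dihydrate 0.417 mg; sucrose 9.849 mL; sodium bicarbonate 9.922 mL; sodium acetate 2.351 g; agar 5.467 g

Scale factor relative to 1 L: 0.316.
spectinomycin: C1V1 = C2V2 → 117 µg/mL × 316 mL ÷ 31300 µg/mL = 1.181 mL
sodium pyruvate: V = C2·V2/C1 = 9.49 mM × 316 mL ÷ 316 mM = 9.490 mL
sodium molybdate dihydrate: 1.32 mg/L × 0.316 L = 0.417 mg
sucrose: C1V1 = C2V2 → 1.87% ÷ 60% × 316 mL = 9.849 mL
sodium bicarbonate: C1V1 = C2V2 → 31.4 mM × 316 mL ÷ 1000 mM = 9.922 mL
sodium acetate: 7.44 g/L × 0.316 L = 2.351 g
agar: 17.3 g/L × 0.316 L = 5.467 g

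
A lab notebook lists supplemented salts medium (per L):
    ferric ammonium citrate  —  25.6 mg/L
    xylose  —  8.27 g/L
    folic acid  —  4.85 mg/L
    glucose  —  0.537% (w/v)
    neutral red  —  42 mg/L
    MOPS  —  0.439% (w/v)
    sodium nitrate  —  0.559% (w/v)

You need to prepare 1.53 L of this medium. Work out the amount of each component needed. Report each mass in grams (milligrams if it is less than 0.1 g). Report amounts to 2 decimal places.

Working volume: 1.53 L.
ferric ammonium citrate: 25.6 mg/L × 1.53 L = 39.17 mg
xylose: 8.27 g/L × 1.53 L = 12.65 g
folic acid: 4.85 mg/L × 1.53 L = 7.42 mg
glucose: 0.537% w/v = 5.37 g/L → 5.37 × 1.53 L = 8.22 g
neutral red: 42 mg/L × 1.53 L = 64.26 mg
MOPS: 0.439 g per 100 mL × 1530 mL ÷ 100 = 6.72 g
sodium nitrate: 0.559 g per 100 mL × 1530 mL ÷ 100 = 8.55 g

ferric ammonium citrate 39.17 mg; xylose 12.65 g; folic acid 7.42 mg; glucose 8.22 g; neutral red 64.26 mg; MOPS 6.72 g; sodium nitrate 8.55 g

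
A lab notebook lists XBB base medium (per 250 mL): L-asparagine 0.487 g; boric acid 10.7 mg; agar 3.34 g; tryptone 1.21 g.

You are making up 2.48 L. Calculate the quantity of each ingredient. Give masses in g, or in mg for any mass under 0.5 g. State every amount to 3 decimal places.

L-asparagine 4.831 g; boric acid 106.144 mg; agar 33.133 g; tryptone 12.003 g

Scale factor = 2480 mL / 250 mL = 9.92.
L-asparagine: 0.487 g × (2480 mL / 250 mL) = 4.831 g
boric acid: 10.7 mg × (2480 mL / 250 mL) = 106.144 mg
agar: 3.34 g × (2480 mL / 250 mL) = 33.133 g
tryptone: 1.21 g × (2480 mL / 250 mL) = 12.003 g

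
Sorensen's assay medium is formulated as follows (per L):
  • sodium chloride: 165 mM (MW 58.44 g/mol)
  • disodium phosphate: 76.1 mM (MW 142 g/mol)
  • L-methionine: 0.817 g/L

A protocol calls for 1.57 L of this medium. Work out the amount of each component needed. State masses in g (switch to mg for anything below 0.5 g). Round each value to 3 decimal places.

sodium chloride 15.139 g; disodium phosphate 16.966 g; L-methionine 1.283 g

Working volume: 1.57 L.
sodium chloride: 165 mmol/L × 58.44 g/mol × 1.57 L ÷ 1000 = 15.139 g
disodium phosphate: 76.1 mmol/L × 142 g/mol × 1.57 L ÷ 1000 = 16.966 g
L-methionine: 0.817 g/L × 1.57 L = 1.283 g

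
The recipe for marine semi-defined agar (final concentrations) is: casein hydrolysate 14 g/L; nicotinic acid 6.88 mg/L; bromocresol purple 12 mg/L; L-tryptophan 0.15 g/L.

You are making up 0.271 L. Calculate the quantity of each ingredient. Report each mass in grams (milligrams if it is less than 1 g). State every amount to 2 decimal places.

Scale factor relative to 1 L: 0.271.
casein hydrolysate: 14 g/L × 0.271 L = 3.79 g
nicotinic acid: 6.88 mg/L × 0.271 L = 1.86 mg
bromocresol purple: 12 mg/L × 0.271 L = 3.25 mg
L-tryptophan: 0.15 g/L × 0.271 L = 0.04065 g = 40.65 mg

casein hydrolysate 3.79 g; nicotinic acid 1.86 mg; bromocresol purple 3.25 mg; L-tryptophan 40.65 mg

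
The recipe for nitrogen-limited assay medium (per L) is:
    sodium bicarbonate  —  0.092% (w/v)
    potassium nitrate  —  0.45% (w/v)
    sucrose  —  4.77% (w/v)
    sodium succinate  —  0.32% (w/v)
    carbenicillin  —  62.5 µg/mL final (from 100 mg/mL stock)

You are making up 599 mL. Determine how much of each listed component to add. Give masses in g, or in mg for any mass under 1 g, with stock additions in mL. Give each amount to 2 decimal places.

sodium bicarbonate 551.08 mg; potassium nitrate 2.70 g; sucrose 28.57 g; sodium succinate 1.92 g; carbenicillin 0.37 mL

Scale factor relative to 1 L: 0.599.
sodium bicarbonate: 0.092 g per 100 mL × 599 mL ÷ 100 = 0.55108 g = 551.08 mg
potassium nitrate: 0.45 g per 100 mL × 599 mL ÷ 100 = 2.70 g
sucrose: 4.77 g per 100 mL × 599 mL ÷ 100 = 28.57 g
sodium succinate: 0.32% w/v = 3.2 g/L → 3.2 × 0.599 L = 1.92 g
carbenicillin: dilute stock: 62.5 µg/mL × 599 mL ÷ 100000 µg/mL = 0.37 mL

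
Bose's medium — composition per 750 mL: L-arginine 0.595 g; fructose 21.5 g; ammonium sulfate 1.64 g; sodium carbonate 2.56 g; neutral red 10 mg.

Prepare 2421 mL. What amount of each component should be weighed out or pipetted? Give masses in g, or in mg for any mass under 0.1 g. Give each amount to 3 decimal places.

Scale factor = 2421 mL / 750 mL = 3.228.
L-arginine: 0.595 g × (2421 mL / 750 mL) = 1.921 g
fructose: 21.5 g × (2421 mL / 750 mL) = 69.402 g
ammonium sulfate: 1.64 g × (2421 mL / 750 mL) = 5.294 g
sodium carbonate: 2.56 g × (2421 mL / 750 mL) = 8.264 g
neutral red: 10 mg × (2421 mL / 750 mL) = 32.280 mg

L-arginine 1.921 g; fructose 69.402 g; ammonium sulfate 5.294 g; sodium carbonate 8.264 g; neutral red 32.280 mg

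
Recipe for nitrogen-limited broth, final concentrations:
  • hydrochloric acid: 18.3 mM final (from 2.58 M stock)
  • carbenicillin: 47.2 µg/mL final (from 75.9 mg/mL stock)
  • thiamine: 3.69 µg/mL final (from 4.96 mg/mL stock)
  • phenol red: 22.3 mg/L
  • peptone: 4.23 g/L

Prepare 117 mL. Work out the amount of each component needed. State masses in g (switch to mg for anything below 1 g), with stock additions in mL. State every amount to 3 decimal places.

Scale factor relative to 1 L: 0.117.
hydrochloric acid: dilute stock: 18.3 mM × 117 mL ÷ 2580 mM = 0.830 mL
carbenicillin: C1V1 = C2V2 → 47.2 µg/mL × 117 mL ÷ 75900 µg/mL = 0.073 mL
thiamine: C1V1 = C2V2 → 3.69 µg/mL × 117 mL ÷ 4960 µg/mL = 0.087 mL
phenol red: 22.3 mg/L × 0.117 L = 2.609 mg
peptone: 4.23 g/L × 0.117 L = 0.49491 g = 494.910 mg

hydrochloric acid 0.830 mL; carbenicillin 0.073 mL; thiamine 0.087 mL; phenol red 2.609 mg; peptone 494.910 mg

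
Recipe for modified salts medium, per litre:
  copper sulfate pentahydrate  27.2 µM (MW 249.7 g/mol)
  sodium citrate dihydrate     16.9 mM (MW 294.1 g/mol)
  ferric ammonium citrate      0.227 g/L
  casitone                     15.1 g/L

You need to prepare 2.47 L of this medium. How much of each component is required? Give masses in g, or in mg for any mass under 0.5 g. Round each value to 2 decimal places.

Working volume: 2.47 L.
copper sulfate pentahydrate: 27.2 µmol/L × 249.7 g/mol × 2.47 L ÷ 1000 = 16.78 mg
sodium citrate dihydrate: 16.9 mmol/L × 294.1 g/mol × 2.47 L ÷ 1000 = 12.28 g
ferric ammonium citrate: 0.227 g/L × 2.47 L = 0.56 g
casitone: 15.1 g/L × 2.47 L = 37.30 g

copper sulfate pentahydrate 16.78 mg; sodium citrate dihydrate 12.28 g; ferric ammonium citrate 0.56 g; casitone 37.30 g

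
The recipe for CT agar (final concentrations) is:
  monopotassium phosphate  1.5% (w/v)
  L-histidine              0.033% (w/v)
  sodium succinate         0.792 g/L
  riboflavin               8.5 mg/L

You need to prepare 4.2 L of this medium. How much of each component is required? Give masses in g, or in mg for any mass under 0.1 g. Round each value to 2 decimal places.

monopotassium phosphate 63.00 g; L-histidine 1.39 g; sodium succinate 3.33 g; riboflavin 35.70 mg

Working volume: 4.2 L.
monopotassium phosphate: 1.5 g per 100 mL × 4200 mL ÷ 100 = 63.00 g
L-histidine: 0.033 g per 100 mL × 4200 mL ÷ 100 = 1.39 g
sodium succinate: 0.792 g/L × 4.2 L = 3.33 g
riboflavin: 8.5 mg/L × 4.2 L = 35.70 mg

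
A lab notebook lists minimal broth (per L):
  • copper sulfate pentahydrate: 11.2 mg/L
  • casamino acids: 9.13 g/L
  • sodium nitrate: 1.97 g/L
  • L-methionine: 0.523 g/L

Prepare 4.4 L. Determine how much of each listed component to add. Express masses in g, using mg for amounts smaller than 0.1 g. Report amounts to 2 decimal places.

Scale factor relative to 1 L: 4.4.
copper sulfate pentahydrate: 11.2 mg/L × 4.4 L = 49.28 mg
casamino acids: 9.13 g/L × 4.4 L = 40.17 g
sodium nitrate: 1.97 g/L × 4.4 L = 8.67 g
L-methionine: 0.523 g/L × 4.4 L = 2.30 g

copper sulfate pentahydrate 49.28 mg; casamino acids 40.17 g; sodium nitrate 8.67 g; L-methionine 2.30 g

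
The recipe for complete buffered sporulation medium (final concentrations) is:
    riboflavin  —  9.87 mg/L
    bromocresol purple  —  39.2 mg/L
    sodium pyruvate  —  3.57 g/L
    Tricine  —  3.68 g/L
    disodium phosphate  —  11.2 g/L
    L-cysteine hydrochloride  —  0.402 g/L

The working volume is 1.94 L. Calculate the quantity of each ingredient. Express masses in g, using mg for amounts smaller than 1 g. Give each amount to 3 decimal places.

riboflavin 19.148 mg; bromocresol purple 76.048 mg; sodium pyruvate 6.926 g; Tricine 7.139 g; disodium phosphate 21.728 g; L-cysteine hydrochloride 779.880 mg

Scale factor relative to 1 L: 1.94.
riboflavin: 9.87 mg/L × 1.94 L = 19.148 mg
bromocresol purple: 39.2 mg/L × 1.94 L = 76.048 mg
sodium pyruvate: 3.57 g/L × 1.94 L = 6.926 g
Tricine: 3.68 g/L × 1.94 L = 7.139 g
disodium phosphate: 11.2 g/L × 1.94 L = 21.728 g
L-cysteine hydrochloride: 0.402 g/L × 1.94 L = 0.77988 g = 779.880 mg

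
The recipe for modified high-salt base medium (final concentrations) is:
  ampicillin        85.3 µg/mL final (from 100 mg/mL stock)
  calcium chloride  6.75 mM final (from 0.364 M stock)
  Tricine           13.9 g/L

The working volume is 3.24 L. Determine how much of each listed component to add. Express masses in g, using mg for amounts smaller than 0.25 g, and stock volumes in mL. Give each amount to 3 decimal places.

ampicillin 2.764 mL; calcium chloride 60.082 mL; Tricine 45.036 g

Scale factor relative to 1 L: 3.24.
ampicillin: V = C2·V2/C1 = 85.3 µg/mL × 3240 mL ÷ 100000 µg/mL = 2.764 mL
calcium chloride: V = C2·V2/C1 = 6.75 mM × 3240 mL ÷ 364 mM = 60.082 mL
Tricine: 13.9 g/L × 3.24 L = 45.036 g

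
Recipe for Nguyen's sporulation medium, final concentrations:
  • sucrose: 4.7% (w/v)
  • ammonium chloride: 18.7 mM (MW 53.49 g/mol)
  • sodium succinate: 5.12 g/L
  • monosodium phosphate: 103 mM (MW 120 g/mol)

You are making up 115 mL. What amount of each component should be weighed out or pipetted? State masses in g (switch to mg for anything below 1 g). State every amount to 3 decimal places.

Working volume: 115 mL = 0.115 L.
sucrose: 4.7 g per 100 mL × 115 mL ÷ 100 = 5.405 g
ammonium chloride: 18.7 mmol/L × 53.49 mg/mmol × 0.115 L = 115.030 mg
sodium succinate: 5.12 g/L × 0.115 L = 0.5888 g = 588.800 mg
monosodium phosphate: 103 mmol/L × 120 g/mol × 0.115 L ÷ 1000 = 1.421 g

sucrose 5.405 g; ammonium chloride 115.030 mg; sodium succinate 588.800 mg; monosodium phosphate 1.421 g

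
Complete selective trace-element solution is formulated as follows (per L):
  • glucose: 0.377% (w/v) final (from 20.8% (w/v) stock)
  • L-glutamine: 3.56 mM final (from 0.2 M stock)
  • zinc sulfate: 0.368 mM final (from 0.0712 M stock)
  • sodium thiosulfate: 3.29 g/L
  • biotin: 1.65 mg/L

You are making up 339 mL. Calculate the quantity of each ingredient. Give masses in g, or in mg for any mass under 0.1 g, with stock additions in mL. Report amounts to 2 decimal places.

glucose 6.14 mL; L-glutamine 6.03 mL; zinc sulfate 1.75 mL; sodium thiosulfate 1.12 g; biotin 0.56 mg

Scale factor relative to 1 L: 0.339.
glucose: dilute stock: 0.377% ÷ 20.8% × 339 mL = 6.14 mL
L-glutamine: dilute stock: 3.56 mM × 339 mL ÷ 200 mM = 6.03 mL
zinc sulfate: C1V1 = C2V2 → 0.368 mM × 339 mL ÷ 71.2 mM = 1.75 mL
sodium thiosulfate: 3.29 g/L × 0.339 L = 1.12 g
biotin: 1.65 mg/L × 0.339 L = 0.56 mg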